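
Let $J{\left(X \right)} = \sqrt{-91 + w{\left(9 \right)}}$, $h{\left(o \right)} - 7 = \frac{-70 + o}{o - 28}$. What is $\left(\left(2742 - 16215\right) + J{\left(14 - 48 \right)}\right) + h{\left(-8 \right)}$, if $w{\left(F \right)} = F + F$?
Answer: $- \frac{80783}{6} + i \sqrt{73} \approx -13464.0 + 8.544 i$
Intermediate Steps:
$w{\left(F \right)} = 2 F$
$h{\left(o \right)} = 7 + \frac{-70 + o}{-28 + o}$ ($h{\left(o \right)} = 7 + \frac{-70 + o}{o - 28} = 7 + \frac{-70 + o}{-28 + o}$)
$J{\left(X \right)} = i \sqrt{73}$ ($J{\left(X \right)} = \sqrt{-91 + 2 \cdot 9} = \sqrt{-91 + 18} = \sqrt{-73} = i \sqrt{73}$)
$\left(\left(2742 - 16215\right) + J{\left(14 - 48 \right)}\right) + h{\left(-8 \right)} = \left(\left(2742 - 16215\right) + i \sqrt{73}\right) + \frac{2 \left(-133 + 4 \left(-8\right)\right)}{-28 - 8} = \left(-13473 + i \sqrt{73}\right) + \frac{2 \left(-133 - 32\right)}{-36} = \left(-13473 + i \sqrt{73}\right) + 2 \left(- \frac{1}{36}\right) \left(-165\right) = \left(-13473 + i \sqrt{73}\right) + \frac{55}{6} = - \frac{80783}{6} + i \sqrt{73}$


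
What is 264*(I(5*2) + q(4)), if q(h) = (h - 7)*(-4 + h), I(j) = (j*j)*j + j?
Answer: 266640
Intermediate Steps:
I(j) = j + j**3 (I(j) = j**2*j + j = j**3 + j = j + j**3)
q(h) = (-7 + h)*(-4 + h)
264*(I(5*2) + q(4)) = 264*((5*2 + (5*2)**3) + (28 + 4**2 - 11*4)) = 264*((10 + 10**3) + (28 + 16 - 44)) = 264*((10 + 1000) + 0) = 264*(1010 + 0) = 264*1010 = 266640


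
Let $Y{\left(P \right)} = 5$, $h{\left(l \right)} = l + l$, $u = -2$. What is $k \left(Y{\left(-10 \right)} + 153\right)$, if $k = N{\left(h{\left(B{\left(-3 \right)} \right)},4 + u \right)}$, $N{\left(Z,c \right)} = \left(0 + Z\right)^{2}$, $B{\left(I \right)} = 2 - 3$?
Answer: $632$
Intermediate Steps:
$B{\left(I \right)} = -1$
$h{\left(l \right)} = 2 l$
$N{\left(Z,c \right)} = Z^{2}$
$k = 4$ ($k = \left(2 \left(-1\right)\right)^{2} = \left(-2\right)^{2} = 4$)
$k \left(Y{\left(-10 \right)} + 153\right) = 4 \left(5 + 153\right) = 4 \cdot 158 = 632$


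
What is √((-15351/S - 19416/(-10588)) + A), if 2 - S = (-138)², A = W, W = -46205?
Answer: I*√117380826880487272670/50404174 ≈ 214.95*I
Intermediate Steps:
A = -46205
S = -19042 (S = 2 - 1*(-138)² = 2 - 1*19044 = 2 - 19044 = -19042)
√((-15351/S - 19416/(-10588)) + A) = √((-15351/(-19042) - 19416/(-10588)) - 46205) = √((-15351*(-1/19042) - 19416*(-1/10588)) - 46205) = √((15351/19042 + 4854/2647) - 46205) = √(133063965/50404174 - 46205) = √(-2328791795705/50404174) = I*√117380826880487272670/50404174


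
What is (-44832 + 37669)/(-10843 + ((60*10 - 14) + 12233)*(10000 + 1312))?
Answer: -7163/144997685 ≈ -4.9401e-5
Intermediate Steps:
(-44832 + 37669)/(-10843 + ((60*10 - 14) + 12233)*(10000 + 1312)) = -7163/(-10843 + ((600 - 14) + 12233)*11312) = -7163/(-10843 + (586 + 12233)*11312) = -7163/(-10843 + 12819*11312) = -7163/(-10843 + 145008528) = -7163/144997685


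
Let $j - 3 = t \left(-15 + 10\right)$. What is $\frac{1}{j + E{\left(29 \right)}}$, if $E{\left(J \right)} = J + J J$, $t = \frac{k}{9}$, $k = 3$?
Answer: $\frac{3}{2614} \approx 0.0011477$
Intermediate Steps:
$t = \frac{1}{3}$ ($t = \frac{3}{9} = 3 \cdot \frac{1}{9} = \frac{1}{3} \approx 0.33333$)
$E{\left(J \right)} = J + J^{2}$
$j = \frac{4}{3}$ ($j = 3 + \frac{-15 + 10}{3} = 3 + \frac{1}{3} \left(-5\right) = 3 - \frac{5}{3} = \frac{4}{3} \approx 1.3333$)
$\frac{1}{j + E{\left(29 \right)}} = \frac{1}{\frac{4}{3} + 29 \left(1 + 29\right)} = \frac{1}{\frac{4}{3} + 29 \cdot 30} = \frac{1}{\frac{4}{3} + 870} = \frac{1}{\frac{2614}{3}} = \frac{3}{2614}$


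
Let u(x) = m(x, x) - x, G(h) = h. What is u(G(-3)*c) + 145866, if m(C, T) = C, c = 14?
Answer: 145866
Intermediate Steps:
u(x) = 0 (u(x) = x - x = 0)
u(G(-3)*c) + 145866 = 0 + 145866 = 145866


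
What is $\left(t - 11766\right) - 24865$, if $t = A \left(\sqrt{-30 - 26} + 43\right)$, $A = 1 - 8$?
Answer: $-36932 - 14 i \sqrt{14} \approx -36932.0 - 52.383 i$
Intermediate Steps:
$A = -7$ ($A = 1 - 8 = -7$)
$t = -301 - 14 i \sqrt{14}$ ($t = - 7 \left(\sqrt{-30 - 26} + 43\right) = - 7 \left(\sqrt{-56} + 43\right) = - 7 \left(2 i \sqrt{14} + 43\right) = - 7 \left(43 + 2 i \sqrt{14}\right) = -301 - 14 i \sqrt{14} \approx -301.0 - 52.383 i$)
$\left(t - 11766\right) - 24865 = \left(\left(-301 - 14 i \sqrt{14}\right) - 11766\right) - 24865 = \left(-12067 - 14 i \sqrt{14}\right) - 24865 = -36932 - 14 i \sqrt{14}$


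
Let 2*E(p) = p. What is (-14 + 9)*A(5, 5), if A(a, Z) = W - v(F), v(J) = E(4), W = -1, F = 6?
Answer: 15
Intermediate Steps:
E(p) = p/2
v(J) = 2 (v(J) = (½)*4 = 2)
A(a, Z) = -3 (A(a, Z) = -1 - 1*2 = -1 - 2 = -3)
(-14 + 9)*A(5, 5) = (-14 + 9)*(-3) = -5*(-3) = 15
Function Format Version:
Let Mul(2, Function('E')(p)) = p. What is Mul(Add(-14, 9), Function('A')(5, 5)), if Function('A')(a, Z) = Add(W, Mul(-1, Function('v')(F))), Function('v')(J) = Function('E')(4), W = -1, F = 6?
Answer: 15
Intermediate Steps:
Function('E')(p) = Mul(Rational(1, 2), p)
Function('v')(J) = 2 (Function('v')(J) = Mul(Rational(1, 2), 4) = 2)
Function('A')(a, Z) = -3 (Function('A')(a, Z) = Add(-1, Mul(-1, 2)) = Add(-1, -2) = -3)
Mul(Add(-14, 9), Function('A')(5, 5)) = Mul(Add(-14, 9), -3) = Mul(-5, -3) = 15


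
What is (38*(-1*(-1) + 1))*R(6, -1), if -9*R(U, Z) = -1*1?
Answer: 76/9 ≈ 8.4444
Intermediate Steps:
R(U, Z) = ⅑ (R(U, Z) = -(-1)/9 = -⅑*(-1) = ⅑)
(38*(-1*(-1) + 1))*R(6, -1) = (38*(-1*(-1) + 1))*(⅑) = (38*(1 + 1))*(⅑) = (38*2)*(⅑) = 76*(⅑) = 76/9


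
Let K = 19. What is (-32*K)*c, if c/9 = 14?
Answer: -76608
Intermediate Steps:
c = 126 (c = 9*14 = 126)
(-32*K)*c = -32*19*126 = -608*126 = -76608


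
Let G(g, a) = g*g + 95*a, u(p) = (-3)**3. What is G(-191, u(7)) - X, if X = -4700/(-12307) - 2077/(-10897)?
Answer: 4548376920625/134109379 ≈ 33915.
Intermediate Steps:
u(p) = -27
G(g, a) = g**2 + 95*a
X = 76777539/134109379 (X = -4700*(-1/12307) - 2077*(-1/10897) = 4700/12307 + 2077/10897 = 76777539/134109379 ≈ 0.57250)
G(-191, u(7)) - X = ((-191)**2 + 95*(-27)) - 1*76777539/134109379 = (36481 - 2565) - 76777539/134109379 = 33916 - 76777539/134109379 = 4548376920625/134109379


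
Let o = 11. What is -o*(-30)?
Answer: 330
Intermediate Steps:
-o*(-30) = -1*11*(-30) = -11*(-30) = 330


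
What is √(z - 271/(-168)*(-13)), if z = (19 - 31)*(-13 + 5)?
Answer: √529410/84 ≈ 8.6620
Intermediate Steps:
z = 96 (z = -12*(-8) = 96)
√(z - 271/(-168)*(-13)) = √(96 - 271/(-168)*(-13)) = √(96 - 271*(-1/168)*(-13)) = √(96 + (271/168)*(-13)) = √(96 - 3523/168) = √(12605/168) = √529410/84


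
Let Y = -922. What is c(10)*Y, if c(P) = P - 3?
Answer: -6454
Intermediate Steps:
c(P) = -3 + P
c(10)*Y = (-3 + 10)*(-922) = 7*(-922) = -6454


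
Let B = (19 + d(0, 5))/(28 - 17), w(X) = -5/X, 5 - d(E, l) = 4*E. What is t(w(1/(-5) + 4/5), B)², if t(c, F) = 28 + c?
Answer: 3481/9 ≈ 386.78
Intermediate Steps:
d(E, l) = 5 - 4*E
B = 24/11 (B = (19 + (5 - 4*0))/(28 - 17) = (19 + (5 + 0))/11 = (19 + 5)*(1/11) = 24*(1/11) = 24/11 ≈ 2.1818)
t(w(1/(-5) + 4/5), B)² = (28 - 5/(1/(-5) + 4/5))² = (28 - 5/(1*(-⅕) + 4*(⅕)))² = (28 - 5/(-⅕ + ⅘))² = (28 - 5/⅗)² = (28 - 5*5/3)² = (28 - 25/3)² = (59/3)² = 3481/9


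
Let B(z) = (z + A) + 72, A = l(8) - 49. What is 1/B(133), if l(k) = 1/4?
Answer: 4/625 ≈ 0.0064000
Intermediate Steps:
l(k) = 1/4
A = -195/4 (A = 1/4 - 49 = -195/4 ≈ -48.750)
B(z) = 93/4 + z (B(z) = (z - 195/4) + 72 = (-195/4 + z) + 72 = 93/4 + z)
1/B(133) = 1/(93/4 + 133) = 1/(625/4) = 4/625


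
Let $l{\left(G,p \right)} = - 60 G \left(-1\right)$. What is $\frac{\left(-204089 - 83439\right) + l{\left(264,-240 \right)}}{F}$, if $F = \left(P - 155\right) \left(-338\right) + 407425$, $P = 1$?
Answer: $- \frac{271688}{459477} \approx -0.5913$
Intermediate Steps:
$l{\left(G,p \right)} = 60 G$
$F = 459477$ ($F = \left(1 - 155\right) \left(-338\right) + 407425 = \left(-154\right) \left(-338\right) + 407425 = 52052 + 407425 = 459477$)
$\frac{\left(-204089 - 83439\right) + l{\left(264,-240 \right)}}{F} = \frac{\left(-204089 - 83439\right) + 60 \cdot 264}{459477} = \left(-287528 + 15840\right) \frac{1}{459477} = \left(-271688\right) \frac{1}{459477} = - \frac{271688}{459477}$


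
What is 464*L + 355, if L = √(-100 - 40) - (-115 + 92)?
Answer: 11027 + 928*I*√35 ≈ 11027.0 + 5490.1*I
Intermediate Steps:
L = 23 + 2*I*√35 (L = √(-140) - 1*(-23) = 2*I*√35 + 23 = 23 + 2*I*√35 ≈ 23.0 + 11.832*I)
464*L + 355 = 464*(23 + 2*I*√35) + 355 = (10672 + 928*I*√35) + 355 = 11027 + 928*I*√35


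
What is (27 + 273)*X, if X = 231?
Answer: 69300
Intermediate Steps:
(27 + 273)*X = (27 + 273)*231 = 300*231 = 69300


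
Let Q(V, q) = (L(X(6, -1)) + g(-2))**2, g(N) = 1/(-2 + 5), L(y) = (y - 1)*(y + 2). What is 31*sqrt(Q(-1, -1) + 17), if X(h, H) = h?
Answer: 31*sqrt(14794)/3 ≈ 1256.8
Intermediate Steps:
L(y) = (-1 + y)*(2 + y)
g(N) = 1/3
Q(V, q) = 14641/9 (Q(V, q) = ((-2 + 6 + 6**2) + 1/3)**2 = ((-2 + 6 + 36) + 1/3)**2 = (40 + 1/3)**2 = (121/3)**2 = 14641/9)
31*sqrt(Q(-1, -1) + 17) = 31*sqrt(14641/9 + 17) = 31*sqrt(14794/9) = 31*(sqrt(14794)/3) = 31*sqrt(14794)/3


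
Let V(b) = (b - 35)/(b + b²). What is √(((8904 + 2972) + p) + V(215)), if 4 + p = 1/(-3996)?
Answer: √9736646215947/28638 ≈ 108.96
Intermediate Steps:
p = -15985/3996 (p = -4 + 1/(-3996) = -4 - 1/3996 = -15985/3996 ≈ -4.0003)
V(b) = (-35 + b)/(b + b²)
√(((8904 + 2972) + p) + V(215)) = √(((8904 + 2972) - 15985/3996) + (-35 + 215)/(215*(1 + 215))) = √((11876 - 15985/3996) + (1/215)*180/216) = √(47440511/3996 + (1/215)*(1/216)*180) = √(47440511/3996 + 1/258) = √(2039942639/171828) = √9736646215947/28638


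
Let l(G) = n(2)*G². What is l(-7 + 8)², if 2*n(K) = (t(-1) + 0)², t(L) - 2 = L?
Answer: ¼ ≈ 0.25000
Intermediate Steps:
t(L) = 2 + L
n(K) = ½ (n(K) = ((2 - 1) + 0)²/2 = (1 + 0)²/2 = (½)*1² = (½)*1 = ½)
l(G) = G²/2
l(-7 + 8)² = ((-7 + 8)²/2)² = ((½)*1²)² = ((½)*1)² = (½)² = ¼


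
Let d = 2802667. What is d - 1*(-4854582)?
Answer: 7657249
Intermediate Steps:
d - 1*(-4854582) = 2802667 - 1*(-4854582) = 2802667 + 4854582 = 7657249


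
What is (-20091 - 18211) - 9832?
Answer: -48134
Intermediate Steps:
(-20091 - 18211) - 9832 = -38302 - 9832 = -48134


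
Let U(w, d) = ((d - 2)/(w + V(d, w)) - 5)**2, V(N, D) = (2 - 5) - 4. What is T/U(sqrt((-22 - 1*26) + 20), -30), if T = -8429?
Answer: 59003*(-4*sqrt(7) - 3*I)/(-691*I + 60*sqrt(7)) ≈ 46.129 - 914.26*I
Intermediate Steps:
V(N, D) = -7 (V(N, D) = -3 - 4 = -7)
U(w, d) = (-5 + (-2 + d)/(-7 + w))**2 (U(w, d) = ((d - 2)/(w - 7) - 5)**2 = ((-2 + d)/(-7 + w) - 5)**2 = (-5 + (-2 + d)/(-7 + w))**2)
T/U(sqrt((-22 - 1*26) + 20), -30) = -8429*(-7 + sqrt((-22 - 1*26) + 20))**2/(33 - 30 - 5*sqrt((-22 - 1*26) + 20))**2 = -8429*(-7 + sqrt((-22 - 26) + 20))**2/(33 - 30 - 5*sqrt((-22 - 26) + 20))**2 = -8429*(-7 + sqrt(-48 + 20))**2/(33 - 30 - 5*sqrt(-48 + 20))**2 = -8429*(-7 + sqrt(-28))**2/(33 - 30 - 10*I*sqrt(7))**2 = -8429*(-7 + 2*I*sqrt(7))**2/(33 - 30 - 10*I*sqrt(7))**2 = -8429*(-7 + 2*I*sqrt(7))**2/(3 - 10*I*sqrt(7))**2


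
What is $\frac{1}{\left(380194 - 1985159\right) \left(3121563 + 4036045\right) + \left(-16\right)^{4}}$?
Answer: $- \frac{1}{11487710258184} \approx -8.705 \cdot 10^{-14}$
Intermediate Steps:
$\frac{1}{\left(380194 - 1985159\right) \left(3121563 + 4036045\right) + \left(-16\right)^{4}} = \frac{1}{\left(-1604965\right) 7157608 + 65536} = \frac{1}{-11487710323720 + 65536} = \frac{1}{-11487710258184} = - \frac{1}{11487710258184}$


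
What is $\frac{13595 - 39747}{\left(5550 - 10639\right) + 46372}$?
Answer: $- \frac{26152}{41283} \approx -0.63348$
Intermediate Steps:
$\frac{13595 - 39747}{\left(5550 - 10639\right) + 46372} = - \frac{26152}{\left(5550 - 10639\right) + 46372} = - \frac{26152}{-5089 + 46372} = - \frac{26152}{41283}$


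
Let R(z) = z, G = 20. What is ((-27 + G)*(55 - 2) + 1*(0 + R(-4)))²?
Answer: 140625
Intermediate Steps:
((-27 + G)*(55 - 2) + 1*(0 + R(-4)))² = ((-27 + 20)*(55 - 2) + 1*(0 - 4))² = (-7*53 + 1*(-4))² = (-371 - 4)² = (-375)² = 140625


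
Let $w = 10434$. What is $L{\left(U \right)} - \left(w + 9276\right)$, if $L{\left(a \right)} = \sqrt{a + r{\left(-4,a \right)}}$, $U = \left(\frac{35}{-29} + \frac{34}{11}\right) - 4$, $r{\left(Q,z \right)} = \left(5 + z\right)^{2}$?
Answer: $-19710 + \frac{5 \sqrt{25243}}{319} \approx -19708.0$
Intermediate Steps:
$U = - \frac{675}{319}$ ($U = \left(35 \left(- \frac{1}{29}\right) + 34 \cdot \frac{1}{11}\right) - 4 = \left(- \frac{35}{29} + \frac{34}{11}\right) - 4 = \frac{601}{319} - 4 = - \frac{675}{319} \approx -2.116$)
$L{\left(a \right)} = \sqrt{a + \left(5 + a\right)^{2}}$
$L{\left(U \right)} - \left(w + 9276\right) = \sqrt{- \frac{675}{319} + \left(5 - \frac{675}{319}\right)^{2}} - \left(10434 + 9276\right) = \sqrt{- \frac{675}{319} + \left(\frac{920}{319}\right)^{2}} - 19710 = \sqrt{- \frac{675}{319} + \frac{846400}{101761}} - 19710 = \sqrt{\frac{631075}{101761}} - 19710 = \frac{5 \sqrt{25243}}{319} - 19710 = -19710 + \frac{5 \sqrt{25243}}{319}$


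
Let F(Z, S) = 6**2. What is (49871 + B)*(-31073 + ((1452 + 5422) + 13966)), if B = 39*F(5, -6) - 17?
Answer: -524523114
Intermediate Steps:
F(Z, S) = 36
B = 1387 (B = 39*36 - 17 = 1404 - 17 = 1387)
(49871 + B)*(-31073 + ((1452 + 5422) + 13966)) = (49871 + 1387)*(-31073 + ((1452 + 5422) + 13966)) = 51258*(-31073 + (6874 + 13966)) = 51258*(-31073 + 20840) = 51258*(-10233) = -524523114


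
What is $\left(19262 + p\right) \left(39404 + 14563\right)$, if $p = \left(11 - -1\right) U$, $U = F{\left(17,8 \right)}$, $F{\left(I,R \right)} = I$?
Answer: $1050521622$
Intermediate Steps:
$U = 17$
$p = 204$ ($p = \left(11 - -1\right) 17 = \left(11 + 1\right) 17 = 12 \cdot 17 = 204$)
$\left(19262 + p\right) \left(39404 + 14563\right) = \left(19262 + 204\right) \left(39404 + 14563\right) = 19466 \cdot 53967 = 1050521622$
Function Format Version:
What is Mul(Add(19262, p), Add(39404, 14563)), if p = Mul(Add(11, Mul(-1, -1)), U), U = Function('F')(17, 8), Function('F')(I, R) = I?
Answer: 1050521622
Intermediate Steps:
U = 17
p = 204 (p = Mul(Add(11, Mul(-1, -1)), 17) = Mul(Add(11, 1), 17) = Mul(12, 17) = 204)
Mul(Add(19262, p), Add(39404, 14563)) = Mul(Add(19262, 204), Add(39404, 14563)) = Mul(19466, 53967) = 1050521622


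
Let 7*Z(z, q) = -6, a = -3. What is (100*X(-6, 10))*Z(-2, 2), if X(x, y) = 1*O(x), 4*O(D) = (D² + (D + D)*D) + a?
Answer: -2250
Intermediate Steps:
O(D) = -¾ + 3*D²/4 (O(D) = ((D² + (D + D)*D) - 3)/4 = ((D² + (2*D)*D) - 3)/4 = ((D² + 2*D²) - 3)/4 = (3*D² - 3)/4 = (-3 + 3*D²)/4 = -¾ + 3*D²/4)
Z(z, q) = -6/7 (Z(z, q) = (⅐)*(-6) = -6/7)
X(x, y) = -¾ + 3*x²/4 (X(x, y) = 1*(-¾ + 3*x²/4) = -¾ + 3*x²/4)
(100*X(-6, 10))*Z(-2, 2) = (100*(-¾ + (¾)*(-6)²))*(-6/7) = (100*(-¾ + (¾)*36))*(-6/7) = (100*(-¾ + 27))*(-6/7) = (100*(105/4))*(-6/7) = 2625*(-6/7) = -2250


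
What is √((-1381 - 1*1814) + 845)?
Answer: 5*I*√94 ≈ 48.477*I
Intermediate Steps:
√((-1381 - 1*1814) + 845) = √((-1381 - 1814) + 845) = √(-3195 + 845) = √(-2350) = 5*I*√94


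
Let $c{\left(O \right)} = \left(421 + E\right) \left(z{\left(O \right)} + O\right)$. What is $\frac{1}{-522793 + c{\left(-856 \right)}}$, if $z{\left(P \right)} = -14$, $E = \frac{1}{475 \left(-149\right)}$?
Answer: $- \frac{14155}{12584686591} \approx -1.1248 \cdot 10^{-6}$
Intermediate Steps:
$E = - \frac{1}{70775}$ ($E = \frac{1}{475} \left(- \frac{1}{149}\right) = - \frac{1}{70775} \approx -1.4129 \cdot 10^{-5}$)
$c{\left(O \right)} = - \frac{417147836}{70775} + \frac{29796274 O}{70775}$ ($c{\left(O \right)} = \left(421 - \frac{1}{70775}\right) \left(-14 + O\right) = \frac{29796274 \left(-14 + O\right)}{70775} = - \frac{417147836}{70775} + \frac{29796274 O}{70775}$)
$\frac{1}{-522793 + c{\left(-856 \right)}} = \frac{1}{-522793 + \left(- \frac{417147836}{70775} + \frac{29796274}{70775} \left(-856\right)\right)} = \frac{1}{-522793 - \frac{5184551676}{14155}} = \frac{1}{- \frac{12584686591}{14155}} = - \frac{14155}{12584686591}$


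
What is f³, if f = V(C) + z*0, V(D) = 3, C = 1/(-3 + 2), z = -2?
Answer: 27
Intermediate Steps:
C = -1 (C = 1/(-1) = -1)
f = 3 (f = 3 - 2*0 = 3 + 0 = 3)
f³ = 3³ = 27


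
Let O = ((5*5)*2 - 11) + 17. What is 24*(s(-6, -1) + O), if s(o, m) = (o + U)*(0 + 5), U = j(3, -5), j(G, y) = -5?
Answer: 24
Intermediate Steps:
U = -5
O = 56 (O = (25*2 - 11) + 17 = (50 - 11) + 17 = 39 + 17 = 56)
s(o, m) = -25 + 5*o (s(o, m) = (o - 5)*(0 + 5) = (-5 + o)*5 = -25 + 5*o)
24*(s(-6, -1) + O) = 24*((-25 + 5*(-6)) + 56) = 24*((-25 - 30) + 56) = 24*(-55 + 56) = 24*1 = 24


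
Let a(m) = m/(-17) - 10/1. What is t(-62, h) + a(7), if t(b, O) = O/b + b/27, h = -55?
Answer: -336401/28458 ≈ -11.821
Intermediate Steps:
t(b, O) = b/27 + O/b (t(b, O) = O/b + b*(1/27) = O/b + b/27 = b/27 + O/b)
a(m) = -10 - m/17 (a(m) = m*(-1/17) - 10*1 = -m/17 - 10 = -10 - m/17)
t(-62, h) + a(7) = ((1/27)*(-62) - 55/(-62)) + (-10 - 1/17*7) = (-62/27 - 55*(-1/62)) + (-10 - 7/17) = (-62/27 + 55/62) - 177/17 = -2359/1674 - 177/17 = -336401/28458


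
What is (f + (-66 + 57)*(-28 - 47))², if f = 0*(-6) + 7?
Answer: 465124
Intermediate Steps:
f = 7 (f = 0 + 7 = 7)
(f + (-66 + 57)*(-28 - 47))² = (7 + (-66 + 57)*(-28 - 47))² = (7 - 9*(-75))² = (7 + 675)² = 682² = 465124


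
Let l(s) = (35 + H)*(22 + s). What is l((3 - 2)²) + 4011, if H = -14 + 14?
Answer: 4816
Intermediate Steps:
H = 0
l(s) = 770 + 35*s (l(s) = (35 + 0)*(22 + s) = 35*(22 + s) = 770 + 35*s)
l((3 - 2)²) + 4011 = (770 + 35*(3 - 2)²) + 4011 = (770 + 35*1²) + 4011 = (770 + 35*1) + 4011 = (770 + 35) + 4011 = 805 + 4011 = 4816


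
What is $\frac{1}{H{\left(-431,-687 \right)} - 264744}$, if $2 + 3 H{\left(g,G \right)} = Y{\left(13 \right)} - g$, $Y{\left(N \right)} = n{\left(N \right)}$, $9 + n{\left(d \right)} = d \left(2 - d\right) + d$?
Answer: $- \frac{3}{793942} \approx -3.7786 \cdot 10^{-6}$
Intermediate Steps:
$n{\left(d \right)} = -9 + d + d \left(2 - d\right)$ ($n{\left(d \right)} = -9 + \left(d \left(2 - d\right) + d\right) = -9 + \left(d + d \left(2 - d\right)\right) = -9 + d + d \left(2 - d\right)$)
$Y{\left(N \right)} = -9 - N^{2} + 3 N$
$H{\left(g,G \right)} = -47 - \frac{g}{3}$ ($H{\left(g,G \right)} = - \frac{2}{3} + \frac{\left(-9 - 13^{2} + 3 \cdot 13\right) - g}{3} = - \frac{2}{3} + \frac{\left(-9 - 169 + 39\right) - g}{3} = - \frac{2}{3} + \frac{-139 - g}{3} = - \frac{2}{3} - \left(\frac{139}{3} + \frac{g}{3}\right) = -47 - \frac{g}{3}$)
$\frac{1}{H{\left(-431,-687 \right)} - 264744} = \frac{1}{\left(-47 - - \frac{431}{3}\right) - 264744} = \frac{1}{\left(-47 + \frac{431}{3}\right) - 264744} = \frac{1}{\frac{290}{3} - 264744} = \frac{1}{- \frac{793942}{3}} = - \frac{3}{793942}$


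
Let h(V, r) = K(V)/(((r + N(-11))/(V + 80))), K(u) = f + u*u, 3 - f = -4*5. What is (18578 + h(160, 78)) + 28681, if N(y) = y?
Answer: 9315873/67 ≈ 1.3904e+5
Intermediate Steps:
f = 23 (f = 3 - (-4)*5 = 3 - 1*(-20) = 3 + 20 = 23)
K(u) = 23 + u**2 (K(u) = 23 + u*u = 23 + u**2)
h(V, r) = (23 + V**2)*(80 + V)/(-11 + r) (h(V, r) = (23 + V**2)/(((r - 11)/(V + 80))) = (23 + V**2)/(((-11 + r)/(80 + V))) = (23 + V**2)*((80 + V)/(-11 + r)) = (23 + V**2)*(80 + V)/(-11 + r))
(18578 + h(160, 78)) + 28681 = (18578 + (23 + 160**2)*(80 + 160)/(-11 + 78)) + 28681 = (18578 + (23 + 25600)*240/67) + 28681 = (18578 + (1/67)*25623*240) + 28681 = (18578 + 6149520/67) + 28681 = 7394246/67 + 28681 = 9315873/67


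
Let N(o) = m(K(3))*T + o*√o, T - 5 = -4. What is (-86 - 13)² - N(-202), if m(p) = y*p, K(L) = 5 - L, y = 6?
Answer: 9789 + 202*I*√202 ≈ 9789.0 + 2871.0*I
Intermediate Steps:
T = 1 (T = 5 - 4 = 1)
m(p) = 6*p
N(o) = 12 + o^(3/2) (N(o) = (6*(5 - 1*3))*1 + o*√o = (6*(5 - 3))*1 + o^(3/2) = (6*2)*1 + o^(3/2) = 12*1 + o^(3/2) = 12 + o^(3/2))
(-86 - 13)² - N(-202) = (-86 - 13)² - (12 + (-202)^(3/2)) = (-99)² - (12 - 202*I*√202) = 9801 + (-12 + 202*I*√202) = 9789 + 202*I*√202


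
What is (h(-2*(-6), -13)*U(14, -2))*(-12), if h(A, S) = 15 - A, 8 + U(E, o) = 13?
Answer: -180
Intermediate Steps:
U(E, o) = 5 (U(E, o) = -8 + 13 = 5)
(h(-2*(-6), -13)*U(14, -2))*(-12) = ((15 - (-2)*(-6))*5)*(-12) = ((15 - 1*12)*5)*(-12) = ((15 - 12)*5)*(-12) = (3*5)*(-12) = 15*(-12) = -180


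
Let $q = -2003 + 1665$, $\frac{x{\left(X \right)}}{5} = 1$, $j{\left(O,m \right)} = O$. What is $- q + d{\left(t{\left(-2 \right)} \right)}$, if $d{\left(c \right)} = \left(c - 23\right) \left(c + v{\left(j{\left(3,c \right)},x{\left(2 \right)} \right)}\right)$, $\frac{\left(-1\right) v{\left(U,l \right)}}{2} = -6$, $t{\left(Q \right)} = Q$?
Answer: $88$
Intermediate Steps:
$x{\left(X \right)} = 5$ ($x{\left(X \right)} = 5 \cdot 1 = 5$)
$v{\left(U,l \right)} = 12$ ($v{\left(U,l \right)} = \left(-2\right) \left(-6\right) = 12$)
$q = -338$
$d{\left(c \right)} = \left(-23 + c\right) \left(12 + c\right)$ ($d{\left(c \right)} = \left(c - 23\right) \left(c + 12\right) = \left(-23 + c\right) \left(12 + c\right)$)
$- q + d{\left(t{\left(-2 \right)} \right)} = \left(-1\right) \left(-338\right) - \left(254 - 4\right) = 338 + \left(-276 + 4 + 22\right) = 338 - 250 = 88$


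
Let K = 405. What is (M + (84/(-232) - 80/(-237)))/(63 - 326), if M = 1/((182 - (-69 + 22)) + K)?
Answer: 49978/573008883 ≈ 8.7220e-5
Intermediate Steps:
M = 1/634 (M = 1/((182 - (-69 + 22)) + 405) = 1/((182 - 1*(-47)) + 405) = 1/((182 + 47) + 405) = 1/(229 + 405) = 1/634 ≈ 0.0015773)
(M + (84/(-232) - 80/(-237)))/(63 - 326) = (1/634 + (84/(-232) - 80/(-237)))/(63 - 326) = (1/634 + (84*(-1/232) - 80*(-1/237)))/(-263) = (1/634 + (-21/58 + 80/237))*(-1/263) = (1/634 - 337/13746)*(-1/263) = -49978/2178741*(-1/263) = 49978/573008883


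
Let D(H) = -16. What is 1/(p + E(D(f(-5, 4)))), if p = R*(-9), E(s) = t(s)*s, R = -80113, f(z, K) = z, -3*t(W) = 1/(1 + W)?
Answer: 45/32445749 ≈ 1.3869e-6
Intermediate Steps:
t(W) = -1/(3*(1 + W))
E(s) = -s/(3 + 3*s) (E(s) = (-1/(3 + 3*s))*s = -s/(3 + 3*s))
p = 721017 (p = -80113*(-9) = 721017)
1/(p + E(D(f(-5, 4)))) = 1/(721017 - 1*(-16)/(3 + 3*(-16))) = 1/(721017 - 1*(-16)/(3 - 48)) = 1/(721017 - 1*(-16)/(-45)) = 1/(721017 - 1*(-16)*(-1/45)) = 1/(721017 - 16/45) = 1/(32445749/45) = 45/32445749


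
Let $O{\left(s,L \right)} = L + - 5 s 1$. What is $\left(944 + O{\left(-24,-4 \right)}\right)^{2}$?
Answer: $1123600$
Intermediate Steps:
$O{\left(s,L \right)} = L - 5 s$
$\left(944 + O{\left(-24,-4 \right)}\right)^{2} = \left(944 - -116\right)^{2} = \left(944 + \left(-4 + 120\right)\right)^{2} = \left(944 + 116\right)^{2} = 1060^{2} = 1123600$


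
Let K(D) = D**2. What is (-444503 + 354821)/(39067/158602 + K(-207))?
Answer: -14223744564/6795976165 ≈ -2.0930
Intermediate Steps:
(-444503 + 354821)/(39067/158602 + K(-207)) = (-444503 + 354821)/(39067/158602 + (-207)**2) = -89682/(39067*(1/158602) + 42849) = -89682/(39067/158602 + 42849) = -89682/6795976165/158602 = -89682*158602/6795976165 = -14223744564/6795976165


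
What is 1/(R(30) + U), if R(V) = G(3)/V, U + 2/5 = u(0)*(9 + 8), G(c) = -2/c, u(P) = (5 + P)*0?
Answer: -45/19 ≈ -2.3684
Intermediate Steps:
u(P) = 0
U = -⅖ (U = -⅖ + 0*(9 + 8) = -⅖ + 0*17 = -⅖ + 0 = -⅖ ≈ -0.40000)
R(V) = -2/(3*V) (R(V) = (-2/3)/V = (-2*⅓)/V = -2/(3*V))
1/(R(30) + U) = 1/(-⅔/30 - ⅖) = 1/(-⅔*1/30 - ⅖) = 1/(-1/45 - ⅖) = 1/(-19/45) = -45/19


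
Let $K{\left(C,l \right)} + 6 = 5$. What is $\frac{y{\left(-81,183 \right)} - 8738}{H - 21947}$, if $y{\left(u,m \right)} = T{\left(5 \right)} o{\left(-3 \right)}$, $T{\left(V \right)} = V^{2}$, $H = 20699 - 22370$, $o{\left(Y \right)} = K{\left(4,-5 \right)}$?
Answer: $\frac{8763}{23618} \approx 0.37103$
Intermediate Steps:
$K{\left(C,l \right)} = -1$ ($K{\left(C,l \right)} = -6 + 5 = -1$)
$o{\left(Y \right)} = -1$
$H = -1671$ ($H = 20699 - 22370 = -1671$)
$y{\left(u,m \right)} = -25$ ($y{\left(u,m \right)} = 5^{2} \left(-1\right) = 25 \left(-1\right) = -25$)
$\frac{y{\left(-81,183 \right)} - 8738}{H - 21947} = \frac{-25 - 8738}{-1671 - 21947} = \frac{-25 - 8738}{-23618} = \left(-8763\right) \left(- \frac{1}{23618}\right) = \frac{8763}{23618}$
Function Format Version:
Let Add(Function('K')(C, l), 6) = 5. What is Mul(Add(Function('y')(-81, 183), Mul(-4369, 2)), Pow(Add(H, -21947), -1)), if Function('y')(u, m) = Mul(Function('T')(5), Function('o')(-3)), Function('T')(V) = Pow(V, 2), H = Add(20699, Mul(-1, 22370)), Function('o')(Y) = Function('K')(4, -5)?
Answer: Rational(8763, 23618) ≈ 0.37103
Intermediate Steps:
Function('K')(C, l) = -1 (Function('K')(C, l) = Add(-6, 5) = -1)
Function('o')(Y) = -1
H = -1671 (H = Add(20699, -22370) = -1671)
Function('y')(u, m) = -25 (Function('y')(u, m) = Mul(Pow(5, 2), -1) = Mul(25, -1) = -25)
Mul(Add(Function('y')(-81, 183), Mul(-4369, 2)), Pow(Add(H, -21947), -1)) = Mul(Add(-25, Mul(-4369, 2)), Pow(Add(-1671, -21947), -1)) = Mul(Add(-25, -8738), Pow(-23618, -1)) = Mul(-8763, Rational(-1, 23618)) = Rational(8763, 23618)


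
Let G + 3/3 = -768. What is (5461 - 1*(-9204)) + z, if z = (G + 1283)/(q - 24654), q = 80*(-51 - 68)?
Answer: 250580598/17087 ≈ 14665.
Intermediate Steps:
G = -769 (G = -1 - 768 = -769)
q = -9520 (q = 80*(-119) = -9520)
z = -257/17087 (z = (-769 + 1283)/(-9520 - 24654) = 514/(-34174) = 514*(-1/34174) = -257/17087 ≈ -0.015041)
(5461 - 1*(-9204)) + z = (5461 - 1*(-9204)) - 257/17087 = (5461 + 9204) - 257/17087 = 14665 - 257/17087 = 250580598/17087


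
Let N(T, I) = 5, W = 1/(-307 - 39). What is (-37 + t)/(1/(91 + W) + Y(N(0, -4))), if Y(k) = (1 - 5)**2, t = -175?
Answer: -3337410/252053 ≈ -13.241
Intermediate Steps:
W = -1/346 (W = 1/(-346) = -1/346 ≈ -0.0028902)
Y(k) = 16 (Y(k) = (-4)**2 = 16)
(-37 + t)/(1/(91 + W) + Y(N(0, -4))) = (-37 - 175)/(1/(91 - 1/346) + 16) = -212/(1/(31485/346) + 16) = -212/(346/31485 + 16) = -212/504106/31485 = -212*31485/504106 = -3337410/252053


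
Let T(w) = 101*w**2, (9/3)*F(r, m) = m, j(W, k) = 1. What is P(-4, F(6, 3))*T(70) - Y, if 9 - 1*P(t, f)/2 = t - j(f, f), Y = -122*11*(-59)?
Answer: 13778022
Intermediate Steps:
Y = 79178 (Y = -1342*(-59) = 79178)
F(r, m) = m/3
P(t, f) = 20 - 2*t (P(t, f) = 18 - 2*(t - 1*1) = 18 - 2*(t - 1) = 18 - 2*(-1 + t) = 18 + (2 - 2*t) = 20 - 2*t)
P(-4, F(6, 3))*T(70) - Y = (20 - 2*(-4))*(101*70**2) - 1*79178 = (20 + 8)*(101*4900) - 79178 = 28*494900 - 79178 = 13857200 - 79178 = 13778022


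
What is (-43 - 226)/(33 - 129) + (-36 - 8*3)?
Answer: -5491/96 ≈ -57.198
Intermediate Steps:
(-43 - 226)/(33 - 129) + (-36 - 8*3) = -269/(-96) + (-36 - 24) = -269*(-1/96) - 60 = 269/96 - 60 = -5491/96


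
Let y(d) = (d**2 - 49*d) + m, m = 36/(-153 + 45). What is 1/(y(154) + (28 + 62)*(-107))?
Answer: 3/19619 ≈ 0.00015291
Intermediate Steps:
m = -1/3 (m = 36/(-108) = 36*(-1/108) = -1/3 ≈ -0.33333)
y(d) = -1/3 + d**2 - 49*d (y(d) = (d**2 - 49*d) - 1/3 = -1/3 + d**2 - 49*d)
1/(y(154) + (28 + 62)*(-107)) = 1/((-1/3 + 154**2 - 49*154) + (28 + 62)*(-107)) = 1/((-1/3 + 23716 - 7546) + 90*(-107)) = 1/(48509/3 - 9630) = 1/(19619/3) = 3/19619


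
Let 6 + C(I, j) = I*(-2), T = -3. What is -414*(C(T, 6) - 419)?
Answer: 173466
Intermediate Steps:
C(I, j) = -6 - 2*I (C(I, j) = -6 + I*(-2) = -6 - 2*I)
-414*(C(T, 6) - 419) = -414*((-6 - 2*(-3)) - 419) = -414*((-6 + 6) - 419) = -414*(0 - 419) = -414*(-419) = 173466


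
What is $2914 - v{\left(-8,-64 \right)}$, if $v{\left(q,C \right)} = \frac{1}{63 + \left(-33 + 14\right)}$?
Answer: $\frac{128215}{44} \approx 2914.0$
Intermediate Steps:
$v{\left(q,C \right)} = \frac{1}{44}$ ($v{\left(q,C \right)} = \frac{1}{63 - 19} = \frac{1}{44}$)
$2914 - v{\left(-8,-64 \right)} = 2914 - \frac{1}{44} = \frac{128215}{44}$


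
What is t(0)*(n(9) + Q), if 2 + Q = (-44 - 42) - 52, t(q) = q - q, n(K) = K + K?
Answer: 0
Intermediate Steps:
n(K) = 2*K
t(q) = 0
Q = -140 (Q = -2 + ((-44 - 42) - 52) = -2 + (-86 - 52) = -2 - 138 = -140)
t(0)*(n(9) + Q) = 0*(2*9 - 140) = 0*(18 - 140) = 0*(-122) = 0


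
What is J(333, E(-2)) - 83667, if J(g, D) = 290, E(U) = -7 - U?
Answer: -83377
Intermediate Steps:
J(333, E(-2)) - 83667 = 290 - 83667 = -83377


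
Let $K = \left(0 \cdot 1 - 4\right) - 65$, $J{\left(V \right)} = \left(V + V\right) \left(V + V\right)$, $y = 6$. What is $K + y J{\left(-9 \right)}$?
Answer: $1875$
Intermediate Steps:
$J{\left(V \right)} = 4 V^{2}$ ($J{\left(V \right)} = 2 V 2 V = 4 V^{2}$)
$K = -69$ ($K = \left(0 - 4\right) - 65 = -4 - 65 = -69$)
$K + y J{\left(-9 \right)} = -69 + 6 \cdot 4 \left(-9\right)^{2} = -69 + 6 \cdot 4 \cdot 81 = -69 + 6 \cdot 324 = -69 + 1944 = 1875$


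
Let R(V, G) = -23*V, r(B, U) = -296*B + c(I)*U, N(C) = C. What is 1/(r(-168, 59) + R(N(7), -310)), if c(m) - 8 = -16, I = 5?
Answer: 1/49095 ≈ 2.0369e-5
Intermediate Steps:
c(m) = -8 (c(m) = 8 - 16 = -8)
r(B, U) = -296*B - 8*U
1/(r(-168, 59) + R(N(7), -310)) = 1/((-296*(-168) - 8*59) - 23*7) = 1/((49728 - 472) - 161) = 1/(49256 - 161) = 1/49095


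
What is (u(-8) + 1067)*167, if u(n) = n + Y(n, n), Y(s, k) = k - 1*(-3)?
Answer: 176018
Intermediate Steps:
Y(s, k) = 3 + k (Y(s, k) = k + 3 = 3 + k)
u(n) = 3 + 2*n (u(n) = n + (3 + n) = 3 + 2*n)
(u(-8) + 1067)*167 = ((3 + 2*(-8)) + 1067)*167 = ((3 - 16) + 1067)*167 = (-13 + 1067)*167 = 1054*167 = 176018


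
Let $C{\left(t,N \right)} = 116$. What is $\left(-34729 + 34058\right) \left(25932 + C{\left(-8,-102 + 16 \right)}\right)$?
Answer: $-17478208$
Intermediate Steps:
$\left(-34729 + 34058\right) \left(25932 + C{\left(-8,-102 + 16 \right)}\right) = \left(-34729 + 34058\right) \left(25932 + 116\right) = \left(-671\right) 26048 = -17478208$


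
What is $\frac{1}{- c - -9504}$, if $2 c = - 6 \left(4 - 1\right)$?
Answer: $\frac{1}{9513} \approx 0.00010512$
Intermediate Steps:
$c = -9$ ($c = \frac{\left(-6\right) \left(4 - 1\right)}{2} = \frac{\left(-6\right) 3}{2} = \frac{1}{2} \left(-18\right) = -9$)
$\frac{1}{- c - -9504} = \frac{1}{\left(-1\right) \left(-9\right) - -9504} = \frac{1}{9 + 9504} = \frac{1}{9513}$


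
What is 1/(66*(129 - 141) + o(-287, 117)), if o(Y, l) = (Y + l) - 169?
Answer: -1/1131 ≈ -0.00088417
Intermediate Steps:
o(Y, l) = -169 + Y + l
1/(66*(129 - 141) + o(-287, 117)) = 1/(66*(129 - 141) + (-169 - 287 + 117)) = 1/(66*(-12) - 339) = 1/(-792 - 339) = 1/(-1131) = -1/1131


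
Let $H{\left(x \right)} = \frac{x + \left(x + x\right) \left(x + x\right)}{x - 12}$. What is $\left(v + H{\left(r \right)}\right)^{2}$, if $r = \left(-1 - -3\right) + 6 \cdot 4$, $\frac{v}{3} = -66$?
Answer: $9$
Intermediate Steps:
$v = -198$ ($v = 3 \left(-66\right) = -198$)
$r = 26$ ($r = \left(-1 + 3\right) + 24 = 2 + 24 = 26$)
$H{\left(x \right)} = \frac{x + 4 x^{2}}{-12 + x}$ ($H{\left(x \right)} = \frac{x + 2 x 2 x}{-12 + x} = \frac{x + 4 x^{2}}{-12 + x}$)
$\left(v + H{\left(r \right)}\right)^{2} = \left(-198 + \frac{26 \left(1 + 4 \cdot 26\right)}{-12 + 26}\right)^{2} = \left(-198 + \frac{26 \left(1 + 104\right)}{14}\right)^{2} = \left(-198 + 26 \cdot \frac{1}{14} \cdot 105\right)^{2} = \left(-198 + 195\right)^{2} = \left(-3\right)^{2} = 9$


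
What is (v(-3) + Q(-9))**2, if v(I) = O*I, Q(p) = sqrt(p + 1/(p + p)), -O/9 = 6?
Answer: (972 + I*sqrt(326))**2/36 ≈ 26235.0 + 975.0*I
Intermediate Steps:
O = -54 (O = -9*6 = -54)
Q(p) = sqrt(p + 1/(2*p))
v(I) = -54*I
(v(-3) + Q(-9))**2 = (-54*(-3) + sqrt(2/(-9) + 4*(-9))/2)**2 = (162 + sqrt(2*(-1/9) - 36)/2)**2 = (162 + sqrt(-2/9 - 36)/2)**2 = (162 + sqrt(-326/9)/2)**2 = (162 + (I*sqrt(326)/3)/2)**2 = (162 + I*sqrt(326)/6)**2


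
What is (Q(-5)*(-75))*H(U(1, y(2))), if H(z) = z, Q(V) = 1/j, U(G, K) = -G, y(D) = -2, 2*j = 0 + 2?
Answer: 75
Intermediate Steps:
j = 1 (j = (0 + 2)/2 = (1/2)*2 = 1)
Q(V) = 1 (Q(V) = 1/1 = 1)
(Q(-5)*(-75))*H(U(1, y(2))) = (1*(-75))*(-1*1) = -75*(-1) = 75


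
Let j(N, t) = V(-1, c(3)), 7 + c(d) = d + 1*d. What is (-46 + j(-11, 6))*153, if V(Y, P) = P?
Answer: -7191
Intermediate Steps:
c(d) = -7 + 2*d (c(d) = -7 + (d + 1*d) = -7 + (d + d) = -7 + 2*d)
j(N, t) = -1 (j(N, t) = -7 + 2*3 = -7 + 6 = -1)
(-46 + j(-11, 6))*153 = (-46 - 1)*153 = -47*153 = -7191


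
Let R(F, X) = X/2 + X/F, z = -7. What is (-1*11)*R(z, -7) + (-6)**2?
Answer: 127/2 ≈ 63.500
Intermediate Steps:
R(F, X) = X/2 + X/F (R(F, X) = X*(1/2) + X/F = X/2 + X/F)
(-1*11)*R(z, -7) + (-6)**2 = (-1*11)*((1/2)*(-7) - 7/(-7)) + (-6)**2 = -11*(-7/2 - 7*(-1/7)) + 36 = -11*(-7/2 + 1) + 36 = -11*(-5/2) + 36 = 55/2 + 36 = 127/2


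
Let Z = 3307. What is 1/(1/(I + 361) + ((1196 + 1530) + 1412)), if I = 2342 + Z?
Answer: 6010/24869381 ≈ 0.00024166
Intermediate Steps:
I = 5649 (I = 2342 + 3307 = 5649)
1/(1/(I + 361) + ((1196 + 1530) + 1412)) = 1/(1/(5649 + 361) + ((1196 + 1530) + 1412)) = 1/(1/6010 + (2726 + 1412)) = 1/(1/6010 + 4138) = 1/(24869381/6010) = 6010/24869381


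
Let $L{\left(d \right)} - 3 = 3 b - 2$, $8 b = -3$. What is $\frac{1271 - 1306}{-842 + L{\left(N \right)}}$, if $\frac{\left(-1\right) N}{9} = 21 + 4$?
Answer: $\frac{280}{6737} \approx 0.041562$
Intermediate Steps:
$b = - \frac{3}{8}$ ($b = \frac{1}{8} \left(-3\right) = - \frac{3}{8} \approx -0.375$)
$N = -225$ ($N = - 9 \left(21 + 4\right) = \left(-9\right) 25 = -225$)
$L{\left(d \right)} = - \frac{1}{8}$ ($L{\left(d \right)} = 3 + \left(3 \left(- \frac{3}{8}\right) - 2\right) = 3 - \frac{25}{8} = - \frac{1}{8}$)
$\frac{1271 - 1306}{-842 + L{\left(N \right)}} = \frac{1271 - 1306}{-842 - \frac{1}{8}} = - \frac{35}{- \frac{6737}{8}} = \left(-35\right) \left(- \frac{8}{6737}\right) = \frac{280}{6737}$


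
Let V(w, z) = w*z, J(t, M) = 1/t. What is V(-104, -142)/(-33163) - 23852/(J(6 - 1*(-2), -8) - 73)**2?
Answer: -4280286832/867056839 ≈ -4.9366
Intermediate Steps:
V(-104, -142)/(-33163) - 23852/(J(6 - 1*(-2), -8) - 73)**2 = -104*(-142)/(-33163) - 23852/(1/(6 - 1*(-2)) - 73)**2 = 14768*(-1/33163) - 23852/(1/(6 + 2) - 73)**2 = -1136/2551 - 23852/(1/8 - 73)**2 = -1136/2551 - 23852/((-583/8)**2) = -1136/2551 - 23852/339889/64 = -1136/2551 - 23852*64/339889 = -1136/2551 - 1526528/339889 = -4280286832/867056839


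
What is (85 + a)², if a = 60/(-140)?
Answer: 350464/49 ≈ 7152.3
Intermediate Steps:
a = -3/7 (a = 60*(-1/140) = -3/7 ≈ -0.42857)
(85 + a)² = (85 - 3/7)² = (592/7)² = 350464/49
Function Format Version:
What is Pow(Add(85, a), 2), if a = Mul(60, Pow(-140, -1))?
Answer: Rational(350464, 49) ≈ 7152.3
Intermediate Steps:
a = Rational(-3, 7) (a = Mul(60, Rational(-1, 140)) = Rational(-3, 7) ≈ -0.42857)
Pow(Add(85, a), 2) = Pow(Add(85, Rational(-3, 7)), 2) = Pow(Rational(592, 7), 2) = Rational(350464, 49)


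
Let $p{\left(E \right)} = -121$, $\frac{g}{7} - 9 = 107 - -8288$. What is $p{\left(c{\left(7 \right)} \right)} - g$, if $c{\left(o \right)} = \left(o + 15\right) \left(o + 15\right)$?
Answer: $-58949$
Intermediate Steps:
$c{\left(o \right)} = \left(15 + o\right)^{2}$ ($c{\left(o \right)} = \left(15 + o\right) \left(15 + o\right) = \left(15 + o\right)^{2}$)
$g = 58828$ ($g = 63 + 7 \left(107 - -8288\right) = 63 + 7 \left(107 + 8288\right) = 63 + 7 \cdot 8395 = 63 + 58765 = 58828$)
$p{\left(c{\left(7 \right)} \right)} - g = -121 - 58828 = -58949$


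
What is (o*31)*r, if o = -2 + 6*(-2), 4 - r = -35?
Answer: -16926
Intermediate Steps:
r = 39 (r = 4 - 1*(-35) = 4 + 35 = 39)
o = -14 (o = -2 - 12 = -14)
(o*31)*r = -14*31*39 = -434*39 = -16926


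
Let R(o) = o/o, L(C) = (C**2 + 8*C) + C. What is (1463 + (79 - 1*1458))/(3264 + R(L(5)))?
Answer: 84/3265 ≈ 0.025727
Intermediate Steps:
L(C) = C**2 + 9*C
R(o) = 1
(1463 + (79 - 1*1458))/(3264 + R(L(5))) = (1463 + (79 - 1*1458))/(3264 + 1) = (1463 + (79 - 1458))/3265 = (1463 - 1379)*(1/3265) = 84*(1/3265) = 84/3265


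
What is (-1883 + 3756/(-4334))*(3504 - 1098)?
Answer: -9822107634/2167 ≈ -4.5326e+6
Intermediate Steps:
(-1883 + 3756/(-4334))*(3504 - 1098) = (-1883 + 3756*(-1/4334))*2406 = (-1883 - 1878/2167)*2406 = -4082339/2167*2406 = -9822107634/2167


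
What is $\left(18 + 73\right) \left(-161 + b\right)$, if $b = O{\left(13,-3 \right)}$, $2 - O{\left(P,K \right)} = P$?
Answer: $-15652$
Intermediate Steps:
$O{\left(P,K \right)} = 2 - P$
$b = -11$ ($b = 2 - 13 = -11$)
$\left(18 + 73\right) \left(-161 + b\right) = \left(18 + 73\right) \left(-161 - 11\right) = 91 \left(-172\right) = -15652$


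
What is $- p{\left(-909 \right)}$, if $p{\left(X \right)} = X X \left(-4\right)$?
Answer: $3305124$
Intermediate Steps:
$p{\left(X \right)} = - 4 X^{2}$ ($p{\left(X \right)} = X^{2} \left(-4\right) = - 4 X^{2}$)
$- p{\left(-909 \right)} = - \left(-4\right) \left(-909\right)^{2} = - \left(-4\right) 826281 = \left(-1\right) \left(-3305124\right) = 3305124$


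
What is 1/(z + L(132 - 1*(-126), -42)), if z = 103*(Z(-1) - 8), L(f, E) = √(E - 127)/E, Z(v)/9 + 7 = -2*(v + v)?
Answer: -6359220/22924988269 + 546*I/22924988269 ≈ -0.00027739 + 2.3817e-8*I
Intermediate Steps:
Z(v) = -63 - 36*v (Z(v) = -63 + 9*(-2*(v + v)) = -63 + 9*(-4*v) = -63 - 36*v)
L(f, E) = √(-127 + E)/E
z = -3605 (z = 103*((-63 - 36*(-1)) - 8) = 103*((-63 + 36) - 8) = 103*(-27 - 8) = 103*(-35) = -3605)
1/(z + L(132 - 1*(-126), -42)) = 1/(-3605 + √(-127 - 42)/(-42)) = 1/(-3605 - 13*I/42) = 1764*(-3605 + 13*I/42)/22924988269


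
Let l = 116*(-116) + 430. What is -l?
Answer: 13026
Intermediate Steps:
l = -13026 (l = -13456 + 430 = -13026)
-l = -1*(-13026) = 13026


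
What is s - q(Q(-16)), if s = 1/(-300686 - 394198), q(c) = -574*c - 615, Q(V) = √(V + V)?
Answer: 427353659/694884 + 2296*I*√2 ≈ 615.0 + 3247.0*I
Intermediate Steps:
Q(V) = √2*√V (Q(V) = √(2*V) = √2*√V)
q(c) = -615 - 574*c
s = -1/694884 (s = 1/(-694884) = -1/694884 ≈ -1.4391e-6)
s - q(Q(-16)) = -1/694884 - (-615 - 574*√2*√(-16)) = -1/694884 - (-615 - 574*√2*4*I) = -1/694884 - (-615 - 2296*I*√2) = -1/694884 + (615 + 2296*I*√2) = 427353659/694884 + 2296*I*√2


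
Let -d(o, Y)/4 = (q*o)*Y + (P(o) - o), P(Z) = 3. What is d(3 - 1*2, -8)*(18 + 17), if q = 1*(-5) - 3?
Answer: -9240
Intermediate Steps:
q = -8 (q = -5 - 3 = -8)
d(o, Y) = -12 + 4*o + 32*Y*o (d(o, Y) = -4*((-8*o)*Y + (3 - o)) = -4*(-8*Y*o + (3 - o)) = -4*(3 - o - 8*Y*o) = -12 + 4*o + 32*Y*o)
d(3 - 1*2, -8)*(18 + 17) = (-12 + 4*(3 - 1*2) + 32*(-8)*(3 - 1*2))*(18 + 17) = (-12 + 4*(3 - 2) + 32*(-8)*(3 - 2))*35 = (-12 + 4*1 + 32*(-8)*1)*35 = (-12 + 4 - 256)*35 = -264*35 = -9240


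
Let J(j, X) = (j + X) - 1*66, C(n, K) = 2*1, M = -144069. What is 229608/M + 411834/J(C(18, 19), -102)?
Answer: -9895104579/3985909 ≈ -2482.5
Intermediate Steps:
C(n, K) = 2
J(j, X) = -66 + X + j (J(j, X) = (X + j) - 66 = -66 + X + j)
229608/M + 411834/J(C(18, 19), -102) = 229608/(-144069) + 411834/(-66 - 102 + 2) = 229608*(-1/144069) + 411834/(-166) = -76536/48023 + 411834*(-1/166) = -76536/48023 - 205917/83 = -9895104579/3985909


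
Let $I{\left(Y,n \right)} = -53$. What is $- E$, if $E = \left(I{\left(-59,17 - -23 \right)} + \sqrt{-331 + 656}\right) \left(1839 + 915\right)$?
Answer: $145962 - 13770 \sqrt{13} \approx 96314.0$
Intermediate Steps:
$E = -145962 + 13770 \sqrt{13}$ ($E = \left(-53 + \sqrt{-331 + 656}\right) \left(1839 + 915\right) = \left(-53 + \sqrt{325}\right) 2754 = \left(-53 + 5 \sqrt{13}\right) 2754 = -145962 + 13770 \sqrt{13} \approx -96314.0$)
$- E = - (-145962 + 13770 \sqrt{13}) = 145962 - 13770 \sqrt{13}$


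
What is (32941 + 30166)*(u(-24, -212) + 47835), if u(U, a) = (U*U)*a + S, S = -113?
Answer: -4694529730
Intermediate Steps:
u(U, a) = -113 + a*U**2 (u(U, a) = (U*U)*a - 113 = U**2*a - 113 = a*U**2 - 113 = -113 + a*U**2)
(32941 + 30166)*(u(-24, -212) + 47835) = (32941 + 30166)*((-113 - 212*(-24)**2) + 47835) = 63107*((-113 - 212*576) + 47835) = 63107*((-113 - 122112) + 47835) = 63107*(-122225 + 47835) = 63107*(-74390) = -4694529730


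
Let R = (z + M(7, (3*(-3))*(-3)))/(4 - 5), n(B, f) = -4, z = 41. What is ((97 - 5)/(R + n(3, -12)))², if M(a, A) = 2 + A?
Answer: 2116/1369 ≈ 1.5457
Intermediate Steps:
R = -70 (R = (41 + (2 + (3*(-3))*(-3)))/(4 - 5) = (41 + (2 - 9*(-3)))/(-1) = (41 + (2 + 27))*(-1) = (41 + 29)*(-1) = 70*(-1) = -70)
((97 - 5)/(R + n(3, -12)))² = ((97 - 5)/(-70 - 4))² = (92/(-74))² = (92*(-1/74))² = (-46/37)² = 2116/1369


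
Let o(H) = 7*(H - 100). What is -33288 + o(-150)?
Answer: -35038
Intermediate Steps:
o(H) = -700 + 7*H (o(H) = 7*(-100 + H) = -700 + 7*H)
-33288 + o(-150) = -33288 + (-700 + 7*(-150)) = -33288 + (-700 - 1050) = -33288 - 1750 = -35038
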